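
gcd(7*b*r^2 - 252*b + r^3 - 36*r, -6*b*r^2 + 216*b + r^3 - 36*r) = r^2 - 36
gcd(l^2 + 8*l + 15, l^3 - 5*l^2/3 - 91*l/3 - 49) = l + 3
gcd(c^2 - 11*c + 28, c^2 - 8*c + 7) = c - 7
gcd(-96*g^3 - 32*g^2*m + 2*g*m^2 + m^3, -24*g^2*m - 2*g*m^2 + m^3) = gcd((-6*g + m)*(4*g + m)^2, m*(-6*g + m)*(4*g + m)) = 24*g^2 + 2*g*m - m^2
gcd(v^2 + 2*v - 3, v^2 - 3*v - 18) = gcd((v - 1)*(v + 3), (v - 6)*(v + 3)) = v + 3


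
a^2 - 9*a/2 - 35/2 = (a - 7)*(a + 5/2)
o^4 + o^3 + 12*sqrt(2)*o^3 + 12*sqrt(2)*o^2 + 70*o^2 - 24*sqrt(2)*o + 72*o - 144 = (o - 1)*(o + 2)*(o + 6*sqrt(2))^2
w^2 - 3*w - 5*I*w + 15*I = (w - 3)*(w - 5*I)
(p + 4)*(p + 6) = p^2 + 10*p + 24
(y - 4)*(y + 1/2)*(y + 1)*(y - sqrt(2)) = y^4 - 5*y^3/2 - sqrt(2)*y^3 - 11*y^2/2 + 5*sqrt(2)*y^2/2 - 2*y + 11*sqrt(2)*y/2 + 2*sqrt(2)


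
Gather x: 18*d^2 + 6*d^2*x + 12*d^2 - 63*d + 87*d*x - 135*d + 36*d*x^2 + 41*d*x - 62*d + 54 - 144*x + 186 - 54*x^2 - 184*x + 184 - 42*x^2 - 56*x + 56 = 30*d^2 - 260*d + x^2*(36*d - 96) + x*(6*d^2 + 128*d - 384) + 480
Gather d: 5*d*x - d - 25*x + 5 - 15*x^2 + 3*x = d*(5*x - 1) - 15*x^2 - 22*x + 5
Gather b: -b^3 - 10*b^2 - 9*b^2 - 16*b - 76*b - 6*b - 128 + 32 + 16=-b^3 - 19*b^2 - 98*b - 80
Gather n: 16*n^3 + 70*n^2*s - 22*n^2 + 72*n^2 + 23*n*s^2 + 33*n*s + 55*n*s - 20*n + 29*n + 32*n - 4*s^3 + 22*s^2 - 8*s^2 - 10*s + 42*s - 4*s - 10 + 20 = 16*n^3 + n^2*(70*s + 50) + n*(23*s^2 + 88*s + 41) - 4*s^3 + 14*s^2 + 28*s + 10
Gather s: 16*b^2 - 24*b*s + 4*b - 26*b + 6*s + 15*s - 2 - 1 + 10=16*b^2 - 22*b + s*(21 - 24*b) + 7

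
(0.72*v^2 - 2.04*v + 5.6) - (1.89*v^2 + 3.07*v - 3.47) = -1.17*v^2 - 5.11*v + 9.07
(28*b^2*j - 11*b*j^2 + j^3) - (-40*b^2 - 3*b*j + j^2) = 28*b^2*j + 40*b^2 - 11*b*j^2 + 3*b*j + j^3 - j^2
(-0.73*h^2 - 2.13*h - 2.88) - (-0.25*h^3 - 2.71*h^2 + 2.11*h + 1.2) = 0.25*h^3 + 1.98*h^2 - 4.24*h - 4.08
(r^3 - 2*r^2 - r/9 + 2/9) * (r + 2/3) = r^4 - 4*r^3/3 - 13*r^2/9 + 4*r/27 + 4/27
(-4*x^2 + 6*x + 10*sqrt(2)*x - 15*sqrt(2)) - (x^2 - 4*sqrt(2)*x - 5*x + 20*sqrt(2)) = -5*x^2 + 11*x + 14*sqrt(2)*x - 35*sqrt(2)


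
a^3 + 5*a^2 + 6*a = a*(a + 2)*(a + 3)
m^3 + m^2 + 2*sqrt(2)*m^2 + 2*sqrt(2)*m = m*(m + 1)*(m + 2*sqrt(2))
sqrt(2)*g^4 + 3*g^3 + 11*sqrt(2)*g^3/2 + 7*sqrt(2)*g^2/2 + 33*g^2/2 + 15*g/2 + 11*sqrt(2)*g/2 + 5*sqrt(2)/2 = (g + 5)*(g + sqrt(2)/2)*(g + sqrt(2))*(sqrt(2)*g + sqrt(2)/2)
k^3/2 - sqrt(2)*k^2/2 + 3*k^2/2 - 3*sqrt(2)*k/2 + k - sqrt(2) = (k/2 + 1/2)*(k + 2)*(k - sqrt(2))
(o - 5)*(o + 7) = o^2 + 2*o - 35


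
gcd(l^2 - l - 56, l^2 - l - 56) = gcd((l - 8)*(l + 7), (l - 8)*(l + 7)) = l^2 - l - 56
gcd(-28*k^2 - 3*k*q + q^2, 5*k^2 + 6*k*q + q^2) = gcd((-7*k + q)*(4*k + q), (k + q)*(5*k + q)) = 1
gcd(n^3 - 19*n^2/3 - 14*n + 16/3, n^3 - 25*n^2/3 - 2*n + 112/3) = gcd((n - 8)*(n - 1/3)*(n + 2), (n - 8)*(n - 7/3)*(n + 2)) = n^2 - 6*n - 16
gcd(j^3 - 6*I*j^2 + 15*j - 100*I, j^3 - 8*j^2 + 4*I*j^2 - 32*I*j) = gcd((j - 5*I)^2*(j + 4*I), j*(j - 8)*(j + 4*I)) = j + 4*I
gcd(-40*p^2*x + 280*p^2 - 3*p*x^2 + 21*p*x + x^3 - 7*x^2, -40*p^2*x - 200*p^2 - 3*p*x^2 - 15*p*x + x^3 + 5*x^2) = -40*p^2 - 3*p*x + x^2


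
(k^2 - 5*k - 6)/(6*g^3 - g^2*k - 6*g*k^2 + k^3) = (k^2 - 5*k - 6)/(6*g^3 - g^2*k - 6*g*k^2 + k^3)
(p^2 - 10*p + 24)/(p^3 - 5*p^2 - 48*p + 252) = (p - 4)/(p^2 + p - 42)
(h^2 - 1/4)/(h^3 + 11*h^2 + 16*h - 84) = (h^2 - 1/4)/(h^3 + 11*h^2 + 16*h - 84)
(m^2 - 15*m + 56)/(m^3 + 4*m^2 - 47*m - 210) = (m - 8)/(m^2 + 11*m + 30)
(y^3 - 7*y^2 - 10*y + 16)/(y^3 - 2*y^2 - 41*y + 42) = (y^2 - 6*y - 16)/(y^2 - y - 42)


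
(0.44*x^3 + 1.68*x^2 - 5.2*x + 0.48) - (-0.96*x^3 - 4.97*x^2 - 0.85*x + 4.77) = 1.4*x^3 + 6.65*x^2 - 4.35*x - 4.29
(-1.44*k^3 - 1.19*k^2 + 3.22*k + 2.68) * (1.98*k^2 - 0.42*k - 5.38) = -2.8512*k^5 - 1.7514*k^4 + 14.6226*k^3 + 10.3562*k^2 - 18.4492*k - 14.4184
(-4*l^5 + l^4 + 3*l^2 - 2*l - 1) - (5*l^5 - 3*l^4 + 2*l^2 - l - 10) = -9*l^5 + 4*l^4 + l^2 - l + 9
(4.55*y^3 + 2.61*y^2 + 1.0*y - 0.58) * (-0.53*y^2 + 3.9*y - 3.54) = -2.4115*y^5 + 16.3617*y^4 - 6.458*y^3 - 5.032*y^2 - 5.802*y + 2.0532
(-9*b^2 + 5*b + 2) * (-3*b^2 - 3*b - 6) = 27*b^4 + 12*b^3 + 33*b^2 - 36*b - 12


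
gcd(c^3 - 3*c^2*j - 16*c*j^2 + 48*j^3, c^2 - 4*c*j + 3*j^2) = c - 3*j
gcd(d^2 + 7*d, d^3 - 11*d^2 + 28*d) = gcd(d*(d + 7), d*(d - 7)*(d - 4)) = d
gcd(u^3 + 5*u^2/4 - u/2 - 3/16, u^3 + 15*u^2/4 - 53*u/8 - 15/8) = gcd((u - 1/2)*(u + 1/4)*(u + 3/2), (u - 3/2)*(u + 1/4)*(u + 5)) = u + 1/4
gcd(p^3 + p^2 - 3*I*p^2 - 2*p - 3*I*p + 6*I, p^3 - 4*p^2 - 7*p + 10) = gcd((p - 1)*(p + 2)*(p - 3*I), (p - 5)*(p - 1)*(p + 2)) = p^2 + p - 2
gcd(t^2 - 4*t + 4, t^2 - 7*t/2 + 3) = t - 2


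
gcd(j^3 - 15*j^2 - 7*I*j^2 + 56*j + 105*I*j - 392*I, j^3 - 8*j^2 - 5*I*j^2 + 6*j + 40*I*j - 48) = j - 8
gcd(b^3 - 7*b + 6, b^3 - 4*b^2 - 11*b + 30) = b^2 + b - 6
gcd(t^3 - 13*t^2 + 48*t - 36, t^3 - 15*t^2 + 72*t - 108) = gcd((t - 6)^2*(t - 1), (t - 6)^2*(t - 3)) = t^2 - 12*t + 36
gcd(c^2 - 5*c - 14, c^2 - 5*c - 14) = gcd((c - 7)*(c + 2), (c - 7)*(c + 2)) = c^2 - 5*c - 14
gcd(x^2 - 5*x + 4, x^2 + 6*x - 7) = x - 1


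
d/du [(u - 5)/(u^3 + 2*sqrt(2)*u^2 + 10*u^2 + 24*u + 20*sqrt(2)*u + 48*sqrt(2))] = (u^3 + 2*sqrt(2)*u^2 + 10*u^2 + 24*u + 20*sqrt(2)*u - (u - 5)*(3*u^2 + 4*sqrt(2)*u + 20*u + 24 + 20*sqrt(2)) + 48*sqrt(2))/(u^3 + 2*sqrt(2)*u^2 + 10*u^2 + 24*u + 20*sqrt(2)*u + 48*sqrt(2))^2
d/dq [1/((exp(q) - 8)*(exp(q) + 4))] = 2*(2 - exp(q))*exp(q)/(exp(4*q) - 8*exp(3*q) - 48*exp(2*q) + 256*exp(q) + 1024)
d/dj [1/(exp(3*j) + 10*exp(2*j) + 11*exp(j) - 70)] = (-3*exp(2*j) - 20*exp(j) - 11)*exp(j)/(exp(3*j) + 10*exp(2*j) + 11*exp(j) - 70)^2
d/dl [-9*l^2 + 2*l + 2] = 2 - 18*l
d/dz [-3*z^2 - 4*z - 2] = -6*z - 4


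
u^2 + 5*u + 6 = (u + 2)*(u + 3)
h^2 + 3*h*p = h*(h + 3*p)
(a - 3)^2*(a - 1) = a^3 - 7*a^2 + 15*a - 9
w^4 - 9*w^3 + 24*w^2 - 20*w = w*(w - 5)*(w - 2)^2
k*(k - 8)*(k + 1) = k^3 - 7*k^2 - 8*k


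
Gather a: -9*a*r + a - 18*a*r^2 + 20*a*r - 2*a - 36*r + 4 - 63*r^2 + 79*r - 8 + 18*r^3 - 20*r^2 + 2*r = a*(-18*r^2 + 11*r - 1) + 18*r^3 - 83*r^2 + 45*r - 4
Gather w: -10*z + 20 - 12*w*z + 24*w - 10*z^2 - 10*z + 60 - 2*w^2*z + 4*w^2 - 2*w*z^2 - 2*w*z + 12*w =w^2*(4 - 2*z) + w*(-2*z^2 - 14*z + 36) - 10*z^2 - 20*z + 80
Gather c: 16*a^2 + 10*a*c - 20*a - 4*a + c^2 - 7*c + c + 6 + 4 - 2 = 16*a^2 - 24*a + c^2 + c*(10*a - 6) + 8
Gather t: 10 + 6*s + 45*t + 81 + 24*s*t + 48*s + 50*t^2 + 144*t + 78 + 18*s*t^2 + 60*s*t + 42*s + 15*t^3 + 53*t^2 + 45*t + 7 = 96*s + 15*t^3 + t^2*(18*s + 103) + t*(84*s + 234) + 176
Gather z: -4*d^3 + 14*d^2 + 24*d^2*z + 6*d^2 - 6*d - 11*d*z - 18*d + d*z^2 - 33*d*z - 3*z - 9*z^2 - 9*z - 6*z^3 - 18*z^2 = -4*d^3 + 20*d^2 - 24*d - 6*z^3 + z^2*(d - 27) + z*(24*d^2 - 44*d - 12)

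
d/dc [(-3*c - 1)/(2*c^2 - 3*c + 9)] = 2*(3*c^2 + 2*c - 15)/(4*c^4 - 12*c^3 + 45*c^2 - 54*c + 81)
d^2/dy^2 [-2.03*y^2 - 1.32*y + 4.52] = -4.06000000000000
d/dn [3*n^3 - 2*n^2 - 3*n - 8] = 9*n^2 - 4*n - 3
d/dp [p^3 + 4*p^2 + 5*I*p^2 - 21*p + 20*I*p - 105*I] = 3*p^2 + p*(8 + 10*I) - 21 + 20*I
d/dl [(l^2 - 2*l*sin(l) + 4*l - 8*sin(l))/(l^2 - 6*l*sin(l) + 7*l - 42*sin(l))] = (4*l^3*cos(l) - 4*l^2*sin(l) + 44*l^2*cos(l) + 3*l^2 - 68*l*sin(l) + 112*l*cos(l) + 36*sin(l)^2 - 112*sin(l))/((l + 7)^2*(l - 6*sin(l))^2)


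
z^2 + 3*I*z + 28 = (z - 4*I)*(z + 7*I)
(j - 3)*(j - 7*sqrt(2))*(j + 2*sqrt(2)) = j^3 - 5*sqrt(2)*j^2 - 3*j^2 - 28*j + 15*sqrt(2)*j + 84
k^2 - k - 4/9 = (k - 4/3)*(k + 1/3)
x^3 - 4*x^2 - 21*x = x*(x - 7)*(x + 3)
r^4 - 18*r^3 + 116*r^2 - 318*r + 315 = (r - 7)*(r - 5)*(r - 3)^2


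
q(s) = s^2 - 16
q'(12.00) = 24.00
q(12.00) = 128.00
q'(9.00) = 18.00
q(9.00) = 65.00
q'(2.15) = 4.30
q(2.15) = -11.38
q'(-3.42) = -6.84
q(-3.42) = -4.30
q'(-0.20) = -0.40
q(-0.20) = -15.96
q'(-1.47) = -2.94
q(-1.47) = -13.84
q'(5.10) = 10.20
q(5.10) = 10.01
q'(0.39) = 0.78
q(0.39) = -15.85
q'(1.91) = 3.82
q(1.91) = -12.35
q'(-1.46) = -2.92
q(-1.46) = -13.87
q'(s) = 2*s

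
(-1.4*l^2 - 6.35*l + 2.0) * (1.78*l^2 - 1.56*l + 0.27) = -2.492*l^4 - 9.119*l^3 + 13.088*l^2 - 4.8345*l + 0.54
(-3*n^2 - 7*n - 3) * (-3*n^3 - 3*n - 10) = 9*n^5 + 21*n^4 + 18*n^3 + 51*n^2 + 79*n + 30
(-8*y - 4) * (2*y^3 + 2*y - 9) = -16*y^4 - 8*y^3 - 16*y^2 + 64*y + 36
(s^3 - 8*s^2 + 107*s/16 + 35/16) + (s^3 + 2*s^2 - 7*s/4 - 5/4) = 2*s^3 - 6*s^2 + 79*s/16 + 15/16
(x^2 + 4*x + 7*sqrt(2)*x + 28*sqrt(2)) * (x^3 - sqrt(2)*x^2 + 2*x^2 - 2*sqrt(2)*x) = x^5 + 6*x^4 + 6*sqrt(2)*x^4 - 6*x^3 + 36*sqrt(2)*x^3 - 84*x^2 + 48*sqrt(2)*x^2 - 112*x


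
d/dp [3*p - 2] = 3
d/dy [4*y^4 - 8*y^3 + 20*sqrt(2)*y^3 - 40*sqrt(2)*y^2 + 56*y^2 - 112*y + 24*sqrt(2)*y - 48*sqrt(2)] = 16*y^3 - 24*y^2 + 60*sqrt(2)*y^2 - 80*sqrt(2)*y + 112*y - 112 + 24*sqrt(2)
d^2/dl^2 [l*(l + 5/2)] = 2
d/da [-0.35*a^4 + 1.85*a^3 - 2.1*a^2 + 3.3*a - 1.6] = -1.4*a^3 + 5.55*a^2 - 4.2*a + 3.3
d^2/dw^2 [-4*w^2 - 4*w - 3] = -8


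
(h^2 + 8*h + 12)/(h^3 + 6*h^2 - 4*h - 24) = 1/(h - 2)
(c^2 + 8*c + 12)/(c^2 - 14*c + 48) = (c^2 + 8*c + 12)/(c^2 - 14*c + 48)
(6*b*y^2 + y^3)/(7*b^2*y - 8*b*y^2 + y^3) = y*(6*b + y)/(7*b^2 - 8*b*y + y^2)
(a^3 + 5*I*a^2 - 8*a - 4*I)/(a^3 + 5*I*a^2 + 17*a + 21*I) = (a^2 + 4*I*a - 4)/(a^2 + 4*I*a + 21)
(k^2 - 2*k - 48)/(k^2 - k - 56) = (k + 6)/(k + 7)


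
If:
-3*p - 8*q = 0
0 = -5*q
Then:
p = 0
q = 0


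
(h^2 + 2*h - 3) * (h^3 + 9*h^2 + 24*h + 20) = h^5 + 11*h^4 + 39*h^3 + 41*h^2 - 32*h - 60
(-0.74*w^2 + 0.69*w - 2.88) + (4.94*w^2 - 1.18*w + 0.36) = 4.2*w^2 - 0.49*w - 2.52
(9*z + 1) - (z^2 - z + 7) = -z^2 + 10*z - 6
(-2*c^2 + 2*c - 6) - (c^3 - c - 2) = -c^3 - 2*c^2 + 3*c - 4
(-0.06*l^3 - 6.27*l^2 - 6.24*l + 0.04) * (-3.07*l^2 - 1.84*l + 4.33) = 0.1842*l^5 + 19.3593*l^4 + 30.4338*l^3 - 15.7903*l^2 - 27.0928*l + 0.1732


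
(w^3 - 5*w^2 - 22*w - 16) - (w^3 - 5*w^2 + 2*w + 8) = -24*w - 24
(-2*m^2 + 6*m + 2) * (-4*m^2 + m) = 8*m^4 - 26*m^3 - 2*m^2 + 2*m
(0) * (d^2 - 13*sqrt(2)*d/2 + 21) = 0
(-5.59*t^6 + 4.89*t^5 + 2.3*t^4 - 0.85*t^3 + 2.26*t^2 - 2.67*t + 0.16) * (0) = 0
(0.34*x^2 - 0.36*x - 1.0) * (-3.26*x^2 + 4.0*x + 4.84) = -1.1084*x^4 + 2.5336*x^3 + 3.4656*x^2 - 5.7424*x - 4.84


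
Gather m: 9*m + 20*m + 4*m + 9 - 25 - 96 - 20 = 33*m - 132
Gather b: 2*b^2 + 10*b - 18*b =2*b^2 - 8*b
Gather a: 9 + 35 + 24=68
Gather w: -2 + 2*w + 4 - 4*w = 2 - 2*w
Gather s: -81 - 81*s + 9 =-81*s - 72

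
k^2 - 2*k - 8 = (k - 4)*(k + 2)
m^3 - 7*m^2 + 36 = (m - 6)*(m - 3)*(m + 2)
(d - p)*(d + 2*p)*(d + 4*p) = d^3 + 5*d^2*p + 2*d*p^2 - 8*p^3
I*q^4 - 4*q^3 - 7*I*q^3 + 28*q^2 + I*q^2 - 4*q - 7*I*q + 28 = (q - 7)*(q + I)*(q + 4*I)*(I*q + 1)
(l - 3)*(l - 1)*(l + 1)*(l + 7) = l^4 + 4*l^3 - 22*l^2 - 4*l + 21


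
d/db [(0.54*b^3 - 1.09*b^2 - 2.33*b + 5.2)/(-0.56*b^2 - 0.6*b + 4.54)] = (-0.3024*b^4 - 0.648*b^3 + 6.704*b^2 - 4.0732*b - 7.4582)/(0.3136*b^4 + 0.672*b^3 - 4.7248*b^2 - 5.448*b + 20.6116)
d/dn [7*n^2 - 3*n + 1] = 14*n - 3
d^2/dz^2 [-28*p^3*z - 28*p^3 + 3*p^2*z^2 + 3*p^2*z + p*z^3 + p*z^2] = 2*p*(3*p + 3*z + 1)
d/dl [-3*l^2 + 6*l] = 6 - 6*l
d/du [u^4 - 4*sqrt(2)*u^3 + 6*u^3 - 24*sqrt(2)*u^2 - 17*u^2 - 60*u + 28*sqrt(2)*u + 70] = 4*u^3 - 12*sqrt(2)*u^2 + 18*u^2 - 48*sqrt(2)*u - 34*u - 60 + 28*sqrt(2)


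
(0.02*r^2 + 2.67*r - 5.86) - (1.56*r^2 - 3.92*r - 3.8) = -1.54*r^2 + 6.59*r - 2.06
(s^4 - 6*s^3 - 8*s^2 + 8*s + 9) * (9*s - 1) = 9*s^5 - 55*s^4 - 66*s^3 + 80*s^2 + 73*s - 9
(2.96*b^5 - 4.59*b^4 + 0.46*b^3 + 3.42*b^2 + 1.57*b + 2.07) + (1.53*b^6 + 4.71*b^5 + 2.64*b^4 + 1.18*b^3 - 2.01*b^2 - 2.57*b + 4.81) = 1.53*b^6 + 7.67*b^5 - 1.95*b^4 + 1.64*b^3 + 1.41*b^2 - 1.0*b + 6.88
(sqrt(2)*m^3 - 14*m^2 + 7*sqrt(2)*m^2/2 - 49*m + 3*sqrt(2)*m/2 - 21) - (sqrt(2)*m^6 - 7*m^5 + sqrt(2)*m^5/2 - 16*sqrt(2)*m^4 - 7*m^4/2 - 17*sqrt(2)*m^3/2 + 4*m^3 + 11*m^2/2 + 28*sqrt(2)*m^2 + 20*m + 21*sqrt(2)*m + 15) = -sqrt(2)*m^6 - sqrt(2)*m^5/2 + 7*m^5 + 7*m^4/2 + 16*sqrt(2)*m^4 - 4*m^3 + 19*sqrt(2)*m^3/2 - 49*sqrt(2)*m^2/2 - 39*m^2/2 - 69*m - 39*sqrt(2)*m/2 - 36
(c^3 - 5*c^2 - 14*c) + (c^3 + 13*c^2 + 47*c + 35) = 2*c^3 + 8*c^2 + 33*c + 35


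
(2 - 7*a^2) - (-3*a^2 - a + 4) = -4*a^2 + a - 2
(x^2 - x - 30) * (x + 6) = x^3 + 5*x^2 - 36*x - 180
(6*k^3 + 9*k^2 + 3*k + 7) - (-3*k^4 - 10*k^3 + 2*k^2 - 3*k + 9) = 3*k^4 + 16*k^3 + 7*k^2 + 6*k - 2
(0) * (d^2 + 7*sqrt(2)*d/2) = 0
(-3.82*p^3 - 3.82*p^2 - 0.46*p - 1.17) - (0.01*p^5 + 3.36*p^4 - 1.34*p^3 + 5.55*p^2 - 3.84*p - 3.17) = -0.01*p^5 - 3.36*p^4 - 2.48*p^3 - 9.37*p^2 + 3.38*p + 2.0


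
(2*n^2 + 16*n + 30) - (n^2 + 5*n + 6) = n^2 + 11*n + 24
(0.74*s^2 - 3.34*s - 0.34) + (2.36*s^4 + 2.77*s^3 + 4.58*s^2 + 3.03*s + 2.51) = 2.36*s^4 + 2.77*s^3 + 5.32*s^2 - 0.31*s + 2.17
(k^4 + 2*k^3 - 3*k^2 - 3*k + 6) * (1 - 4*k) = -4*k^5 - 7*k^4 + 14*k^3 + 9*k^2 - 27*k + 6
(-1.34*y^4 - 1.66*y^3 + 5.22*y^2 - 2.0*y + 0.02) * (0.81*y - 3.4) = -1.0854*y^5 + 3.2114*y^4 + 9.8722*y^3 - 19.368*y^2 + 6.8162*y - 0.068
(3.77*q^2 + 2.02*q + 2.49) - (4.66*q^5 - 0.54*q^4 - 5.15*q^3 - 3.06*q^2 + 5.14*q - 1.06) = -4.66*q^5 + 0.54*q^4 + 5.15*q^3 + 6.83*q^2 - 3.12*q + 3.55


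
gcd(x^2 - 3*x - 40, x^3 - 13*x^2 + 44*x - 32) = x - 8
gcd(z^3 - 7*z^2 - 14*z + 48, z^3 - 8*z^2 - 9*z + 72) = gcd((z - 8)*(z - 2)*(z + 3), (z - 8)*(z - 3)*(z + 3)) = z^2 - 5*z - 24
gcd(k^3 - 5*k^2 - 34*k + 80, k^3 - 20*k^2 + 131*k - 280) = k - 8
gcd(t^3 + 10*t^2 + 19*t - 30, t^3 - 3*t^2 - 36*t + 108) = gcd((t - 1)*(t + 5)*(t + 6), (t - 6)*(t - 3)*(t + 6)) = t + 6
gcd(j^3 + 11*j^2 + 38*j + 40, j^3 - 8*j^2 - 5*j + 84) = 1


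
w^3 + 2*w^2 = w^2*(w + 2)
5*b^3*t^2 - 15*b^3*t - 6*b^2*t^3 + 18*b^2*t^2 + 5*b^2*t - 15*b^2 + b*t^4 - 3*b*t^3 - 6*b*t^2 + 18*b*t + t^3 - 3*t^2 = (-5*b + t)*(-b + t)*(t - 3)*(b*t + 1)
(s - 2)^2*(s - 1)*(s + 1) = s^4 - 4*s^3 + 3*s^2 + 4*s - 4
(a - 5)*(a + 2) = a^2 - 3*a - 10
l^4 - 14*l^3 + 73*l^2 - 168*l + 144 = (l - 4)^2*(l - 3)^2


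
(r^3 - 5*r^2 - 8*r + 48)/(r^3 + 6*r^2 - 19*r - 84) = (r - 4)/(r + 7)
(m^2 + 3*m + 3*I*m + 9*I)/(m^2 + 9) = (m + 3)/(m - 3*I)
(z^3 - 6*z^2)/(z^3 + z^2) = (z - 6)/(z + 1)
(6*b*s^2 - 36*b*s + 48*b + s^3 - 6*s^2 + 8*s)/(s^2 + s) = (6*b*s^2 - 36*b*s + 48*b + s^3 - 6*s^2 + 8*s)/(s*(s + 1))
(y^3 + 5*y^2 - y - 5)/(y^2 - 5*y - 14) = (-y^3 - 5*y^2 + y + 5)/(-y^2 + 5*y + 14)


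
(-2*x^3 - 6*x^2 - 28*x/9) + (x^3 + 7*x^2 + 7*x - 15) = -x^3 + x^2 + 35*x/9 - 15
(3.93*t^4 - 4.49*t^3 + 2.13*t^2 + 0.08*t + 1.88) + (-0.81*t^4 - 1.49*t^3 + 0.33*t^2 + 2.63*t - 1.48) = 3.12*t^4 - 5.98*t^3 + 2.46*t^2 + 2.71*t + 0.4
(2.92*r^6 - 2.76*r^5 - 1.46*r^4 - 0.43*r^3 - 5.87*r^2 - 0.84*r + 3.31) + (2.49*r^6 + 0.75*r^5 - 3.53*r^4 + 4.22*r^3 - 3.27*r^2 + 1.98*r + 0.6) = 5.41*r^6 - 2.01*r^5 - 4.99*r^4 + 3.79*r^3 - 9.14*r^2 + 1.14*r + 3.91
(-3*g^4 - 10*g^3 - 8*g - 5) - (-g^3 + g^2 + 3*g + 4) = -3*g^4 - 9*g^3 - g^2 - 11*g - 9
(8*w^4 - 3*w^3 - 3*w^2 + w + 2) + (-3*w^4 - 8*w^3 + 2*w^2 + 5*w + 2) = 5*w^4 - 11*w^3 - w^2 + 6*w + 4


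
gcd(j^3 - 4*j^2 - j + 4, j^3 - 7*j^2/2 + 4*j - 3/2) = j - 1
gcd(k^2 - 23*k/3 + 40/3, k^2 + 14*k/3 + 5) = 1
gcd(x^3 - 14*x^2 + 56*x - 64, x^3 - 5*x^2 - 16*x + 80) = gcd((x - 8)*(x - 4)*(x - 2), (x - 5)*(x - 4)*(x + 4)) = x - 4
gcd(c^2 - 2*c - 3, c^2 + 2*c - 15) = c - 3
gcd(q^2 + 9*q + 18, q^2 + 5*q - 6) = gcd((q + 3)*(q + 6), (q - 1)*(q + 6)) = q + 6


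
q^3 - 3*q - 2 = (q - 2)*(q + 1)^2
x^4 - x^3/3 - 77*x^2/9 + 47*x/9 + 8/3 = (x - 8/3)*(x - 1)*(x + 1/3)*(x + 3)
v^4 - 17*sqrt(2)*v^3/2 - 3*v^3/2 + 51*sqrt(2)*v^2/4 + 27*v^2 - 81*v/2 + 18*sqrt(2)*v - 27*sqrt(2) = (v - 3/2)*(v - 6*sqrt(2))*(v - 3*sqrt(2))*(v + sqrt(2)/2)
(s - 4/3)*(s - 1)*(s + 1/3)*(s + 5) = s^4 + 3*s^3 - 85*s^2/9 + 29*s/9 + 20/9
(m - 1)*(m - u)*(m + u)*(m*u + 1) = m^4*u - m^3*u + m^3 - m^2*u^3 - m^2 + m*u^3 - m*u^2 + u^2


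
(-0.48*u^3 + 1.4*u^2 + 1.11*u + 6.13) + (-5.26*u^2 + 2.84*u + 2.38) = -0.48*u^3 - 3.86*u^2 + 3.95*u + 8.51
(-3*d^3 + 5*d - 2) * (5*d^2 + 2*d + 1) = -15*d^5 - 6*d^4 + 22*d^3 + d - 2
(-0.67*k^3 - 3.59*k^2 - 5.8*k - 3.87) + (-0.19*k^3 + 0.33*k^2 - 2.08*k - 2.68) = -0.86*k^3 - 3.26*k^2 - 7.88*k - 6.55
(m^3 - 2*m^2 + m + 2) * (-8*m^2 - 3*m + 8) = -8*m^5 + 13*m^4 + 6*m^3 - 35*m^2 + 2*m + 16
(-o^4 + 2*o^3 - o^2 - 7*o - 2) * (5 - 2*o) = 2*o^5 - 9*o^4 + 12*o^3 + 9*o^2 - 31*o - 10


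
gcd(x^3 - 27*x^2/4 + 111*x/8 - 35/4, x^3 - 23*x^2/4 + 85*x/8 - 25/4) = x^2 - 13*x/4 + 5/2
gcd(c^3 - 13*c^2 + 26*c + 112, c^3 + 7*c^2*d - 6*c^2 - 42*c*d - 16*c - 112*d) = c^2 - 6*c - 16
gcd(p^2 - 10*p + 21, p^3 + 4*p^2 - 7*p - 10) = 1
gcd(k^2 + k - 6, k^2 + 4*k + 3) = k + 3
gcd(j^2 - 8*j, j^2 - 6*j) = j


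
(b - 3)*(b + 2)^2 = b^3 + b^2 - 8*b - 12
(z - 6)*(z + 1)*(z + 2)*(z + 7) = z^4 + 4*z^3 - 37*z^2 - 124*z - 84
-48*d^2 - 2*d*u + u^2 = (-8*d + u)*(6*d + u)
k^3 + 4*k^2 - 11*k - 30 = (k - 3)*(k + 2)*(k + 5)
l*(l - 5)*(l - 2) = l^3 - 7*l^2 + 10*l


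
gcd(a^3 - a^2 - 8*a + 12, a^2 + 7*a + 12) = a + 3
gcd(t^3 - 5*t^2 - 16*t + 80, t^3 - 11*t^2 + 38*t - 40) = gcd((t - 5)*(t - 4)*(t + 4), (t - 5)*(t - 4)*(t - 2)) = t^2 - 9*t + 20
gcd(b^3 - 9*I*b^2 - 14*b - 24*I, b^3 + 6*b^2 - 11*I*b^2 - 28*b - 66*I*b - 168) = b - 4*I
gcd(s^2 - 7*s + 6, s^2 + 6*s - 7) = s - 1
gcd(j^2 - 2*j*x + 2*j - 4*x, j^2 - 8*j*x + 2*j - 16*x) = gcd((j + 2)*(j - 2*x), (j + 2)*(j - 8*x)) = j + 2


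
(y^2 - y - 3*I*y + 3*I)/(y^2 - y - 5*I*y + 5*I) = (y - 3*I)/(y - 5*I)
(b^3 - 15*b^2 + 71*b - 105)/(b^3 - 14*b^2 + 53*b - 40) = (b^2 - 10*b + 21)/(b^2 - 9*b + 8)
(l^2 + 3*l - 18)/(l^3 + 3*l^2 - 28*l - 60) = (l - 3)/(l^2 - 3*l - 10)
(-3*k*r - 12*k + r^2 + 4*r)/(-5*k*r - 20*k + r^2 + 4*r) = (-3*k + r)/(-5*k + r)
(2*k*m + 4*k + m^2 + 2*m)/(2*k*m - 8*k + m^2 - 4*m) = (m + 2)/(m - 4)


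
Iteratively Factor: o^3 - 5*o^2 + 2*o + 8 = (o + 1)*(o^2 - 6*o + 8) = (o - 4)*(o + 1)*(o - 2)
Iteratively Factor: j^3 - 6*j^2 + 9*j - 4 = (j - 4)*(j^2 - 2*j + 1) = (j - 4)*(j - 1)*(j - 1)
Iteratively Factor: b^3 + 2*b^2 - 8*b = (b + 4)*(b^2 - 2*b) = (b - 2)*(b + 4)*(b)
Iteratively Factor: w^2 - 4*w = (w)*(w - 4)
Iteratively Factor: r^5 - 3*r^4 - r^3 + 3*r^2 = (r)*(r^4 - 3*r^3 - r^2 + 3*r) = r*(r - 1)*(r^3 - 2*r^2 - 3*r) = r*(r - 3)*(r - 1)*(r^2 + r) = r^2*(r - 3)*(r - 1)*(r + 1)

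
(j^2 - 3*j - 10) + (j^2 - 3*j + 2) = 2*j^2 - 6*j - 8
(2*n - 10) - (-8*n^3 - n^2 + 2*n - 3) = 8*n^3 + n^2 - 7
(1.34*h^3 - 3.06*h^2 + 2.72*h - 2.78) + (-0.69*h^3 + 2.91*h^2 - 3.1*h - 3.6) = 0.65*h^3 - 0.15*h^2 - 0.38*h - 6.38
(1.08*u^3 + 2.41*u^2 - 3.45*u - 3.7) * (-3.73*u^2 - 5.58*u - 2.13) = -4.0284*u^5 - 15.0157*u^4 - 2.8797*u^3 + 27.9187*u^2 + 27.9945*u + 7.881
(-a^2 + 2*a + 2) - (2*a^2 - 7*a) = -3*a^2 + 9*a + 2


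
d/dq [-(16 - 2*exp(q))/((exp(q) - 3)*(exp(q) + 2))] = 2*(-exp(2*q) + 16*exp(q) - 14)*exp(q)/(exp(4*q) - 2*exp(3*q) - 11*exp(2*q) + 12*exp(q) + 36)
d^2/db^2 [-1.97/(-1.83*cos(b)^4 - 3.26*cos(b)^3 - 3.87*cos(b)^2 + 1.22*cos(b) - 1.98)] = (-167.06585*(1 - cos(b)^2)^2 + 893.606184*(0.48605577689243*sin(b)^2*cos(b) + 0.649402390438247*sin(b)^2 - 1.0*cos(b) - 0.568393094289509)^2*sin(b)^2 + 105.557328*cos(b)^8 + 293.81565*cos(b)^7 + 388.294092*cos(b)^6 + 36.7838399999999*cos(b)^5 - 78.1148339999999*cos(b)^3 - 368.473922*cos(b)^2 - 62.452152*cos(b) + 136.875206)/(1.83*cos(b)^4 + 3.26*cos(b)^3 + 3.87*cos(b)^2 - 1.22*cos(b) + 1.98)^3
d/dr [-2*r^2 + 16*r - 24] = 16 - 4*r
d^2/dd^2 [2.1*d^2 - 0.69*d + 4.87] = 4.20000000000000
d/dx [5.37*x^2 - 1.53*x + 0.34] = 10.74*x - 1.53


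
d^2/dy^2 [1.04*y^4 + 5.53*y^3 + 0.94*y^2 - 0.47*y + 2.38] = 12.48*y^2 + 33.18*y + 1.88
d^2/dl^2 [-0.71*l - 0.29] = 0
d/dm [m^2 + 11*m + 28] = 2*m + 11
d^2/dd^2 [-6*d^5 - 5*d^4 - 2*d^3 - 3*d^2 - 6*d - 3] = -120*d^3 - 60*d^2 - 12*d - 6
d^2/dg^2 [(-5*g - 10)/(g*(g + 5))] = 10*(-g^3 - 6*g^2 - 30*g - 50)/(g^3*(g^3 + 15*g^2 + 75*g + 125))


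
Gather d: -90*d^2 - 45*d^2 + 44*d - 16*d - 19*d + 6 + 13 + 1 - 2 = -135*d^2 + 9*d + 18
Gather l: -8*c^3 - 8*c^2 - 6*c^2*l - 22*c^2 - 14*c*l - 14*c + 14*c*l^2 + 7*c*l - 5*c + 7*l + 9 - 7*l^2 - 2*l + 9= -8*c^3 - 30*c^2 - 19*c + l^2*(14*c - 7) + l*(-6*c^2 - 7*c + 5) + 18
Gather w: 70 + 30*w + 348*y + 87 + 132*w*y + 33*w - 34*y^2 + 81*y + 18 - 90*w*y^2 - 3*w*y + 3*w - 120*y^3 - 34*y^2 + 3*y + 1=w*(-90*y^2 + 129*y + 66) - 120*y^3 - 68*y^2 + 432*y + 176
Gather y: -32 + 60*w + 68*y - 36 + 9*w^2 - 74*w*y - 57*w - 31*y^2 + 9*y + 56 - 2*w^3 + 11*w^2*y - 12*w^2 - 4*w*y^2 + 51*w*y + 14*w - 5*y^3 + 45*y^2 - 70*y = -2*w^3 - 3*w^2 + 17*w - 5*y^3 + y^2*(14 - 4*w) + y*(11*w^2 - 23*w + 7) - 12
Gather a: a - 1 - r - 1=a - r - 2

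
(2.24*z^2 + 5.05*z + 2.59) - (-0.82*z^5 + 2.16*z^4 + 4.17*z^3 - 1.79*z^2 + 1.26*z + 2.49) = 0.82*z^5 - 2.16*z^4 - 4.17*z^3 + 4.03*z^2 + 3.79*z + 0.0999999999999996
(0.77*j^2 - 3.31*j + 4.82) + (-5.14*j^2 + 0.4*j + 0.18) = -4.37*j^2 - 2.91*j + 5.0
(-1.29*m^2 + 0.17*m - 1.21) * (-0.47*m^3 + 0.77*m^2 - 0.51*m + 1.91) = 0.6063*m^5 - 1.0732*m^4 + 1.3575*m^3 - 3.4823*m^2 + 0.9418*m - 2.3111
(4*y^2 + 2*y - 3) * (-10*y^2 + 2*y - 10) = -40*y^4 - 12*y^3 - 6*y^2 - 26*y + 30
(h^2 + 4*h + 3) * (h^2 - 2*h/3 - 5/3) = h^4 + 10*h^3/3 - 4*h^2/3 - 26*h/3 - 5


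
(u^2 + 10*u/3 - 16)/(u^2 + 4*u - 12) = (u - 8/3)/(u - 2)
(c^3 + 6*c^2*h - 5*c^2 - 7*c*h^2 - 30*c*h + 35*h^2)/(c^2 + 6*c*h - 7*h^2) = c - 5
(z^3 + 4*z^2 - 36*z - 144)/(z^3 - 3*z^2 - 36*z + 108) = (z + 4)/(z - 3)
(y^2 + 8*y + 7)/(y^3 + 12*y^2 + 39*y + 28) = 1/(y + 4)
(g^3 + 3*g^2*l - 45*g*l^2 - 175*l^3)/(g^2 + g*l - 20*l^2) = (g^2 - 2*g*l - 35*l^2)/(g - 4*l)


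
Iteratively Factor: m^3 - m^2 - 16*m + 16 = (m + 4)*(m^2 - 5*m + 4) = (m - 4)*(m + 4)*(m - 1)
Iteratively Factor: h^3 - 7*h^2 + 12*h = (h)*(h^2 - 7*h + 12) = h*(h - 4)*(h - 3)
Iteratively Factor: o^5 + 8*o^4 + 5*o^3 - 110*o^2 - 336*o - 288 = (o + 3)*(o^4 + 5*o^3 - 10*o^2 - 80*o - 96) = (o + 2)*(o + 3)*(o^3 + 3*o^2 - 16*o - 48) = (o + 2)*(o + 3)^2*(o^2 - 16) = (o - 4)*(o + 2)*(o + 3)^2*(o + 4)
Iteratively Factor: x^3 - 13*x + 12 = (x - 3)*(x^2 + 3*x - 4) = (x - 3)*(x - 1)*(x + 4)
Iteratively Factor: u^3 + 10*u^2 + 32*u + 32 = (u + 4)*(u^2 + 6*u + 8) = (u + 2)*(u + 4)*(u + 4)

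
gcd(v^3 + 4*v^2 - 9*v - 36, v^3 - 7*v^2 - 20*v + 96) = v^2 + v - 12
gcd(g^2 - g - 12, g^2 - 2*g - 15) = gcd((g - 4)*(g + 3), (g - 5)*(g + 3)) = g + 3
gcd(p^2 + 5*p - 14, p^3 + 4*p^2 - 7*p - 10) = p - 2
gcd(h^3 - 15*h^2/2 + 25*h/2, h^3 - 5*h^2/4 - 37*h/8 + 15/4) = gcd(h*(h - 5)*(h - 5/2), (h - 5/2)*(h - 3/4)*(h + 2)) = h - 5/2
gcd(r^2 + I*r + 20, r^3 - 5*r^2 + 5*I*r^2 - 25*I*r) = r + 5*I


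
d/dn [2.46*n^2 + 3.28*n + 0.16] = 4.92*n + 3.28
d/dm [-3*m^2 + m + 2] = 1 - 6*m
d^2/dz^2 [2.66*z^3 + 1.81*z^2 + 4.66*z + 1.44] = 15.96*z + 3.62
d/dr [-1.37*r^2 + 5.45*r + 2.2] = 5.45 - 2.74*r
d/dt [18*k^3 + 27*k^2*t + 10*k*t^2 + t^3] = 27*k^2 + 20*k*t + 3*t^2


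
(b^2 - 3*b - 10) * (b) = b^3 - 3*b^2 - 10*b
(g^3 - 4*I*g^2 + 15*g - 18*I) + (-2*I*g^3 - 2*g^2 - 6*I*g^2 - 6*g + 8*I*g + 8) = g^3 - 2*I*g^3 - 2*g^2 - 10*I*g^2 + 9*g + 8*I*g + 8 - 18*I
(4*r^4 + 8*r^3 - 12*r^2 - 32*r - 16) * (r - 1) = 4*r^5 + 4*r^4 - 20*r^3 - 20*r^2 + 16*r + 16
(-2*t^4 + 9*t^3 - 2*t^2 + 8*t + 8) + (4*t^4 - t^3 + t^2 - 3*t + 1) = 2*t^4 + 8*t^3 - t^2 + 5*t + 9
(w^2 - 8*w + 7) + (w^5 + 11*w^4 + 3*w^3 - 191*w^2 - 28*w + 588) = w^5 + 11*w^4 + 3*w^3 - 190*w^2 - 36*w + 595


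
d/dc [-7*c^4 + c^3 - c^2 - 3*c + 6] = -28*c^3 + 3*c^2 - 2*c - 3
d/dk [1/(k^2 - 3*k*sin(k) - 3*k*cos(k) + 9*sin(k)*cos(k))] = (3*sqrt(2)*k*cos(k + pi/4) - 2*k + 3*sqrt(2)*sin(k + pi/4) - 9*cos(2*k))/((k - 3*sin(k))^2*(k - 3*cos(k))^2)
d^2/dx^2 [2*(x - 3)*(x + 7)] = 4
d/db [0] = 0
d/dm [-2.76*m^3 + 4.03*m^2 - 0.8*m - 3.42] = -8.28*m^2 + 8.06*m - 0.8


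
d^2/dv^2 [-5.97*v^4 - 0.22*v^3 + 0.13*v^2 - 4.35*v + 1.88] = -71.64*v^2 - 1.32*v + 0.26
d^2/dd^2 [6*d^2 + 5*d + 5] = 12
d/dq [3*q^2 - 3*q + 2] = 6*q - 3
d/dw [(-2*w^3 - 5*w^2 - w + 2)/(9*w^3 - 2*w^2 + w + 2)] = (49*w^4 + 14*w^3 - 73*w^2 - 12*w - 4)/(81*w^6 - 36*w^5 + 22*w^4 + 32*w^3 - 7*w^2 + 4*w + 4)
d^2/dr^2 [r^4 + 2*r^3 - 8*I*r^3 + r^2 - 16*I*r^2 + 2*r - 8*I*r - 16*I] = 12*r^2 + r*(12 - 48*I) + 2 - 32*I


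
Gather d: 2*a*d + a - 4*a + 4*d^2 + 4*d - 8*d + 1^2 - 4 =-3*a + 4*d^2 + d*(2*a - 4) - 3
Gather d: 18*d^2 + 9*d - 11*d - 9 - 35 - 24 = 18*d^2 - 2*d - 68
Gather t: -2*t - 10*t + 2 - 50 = -12*t - 48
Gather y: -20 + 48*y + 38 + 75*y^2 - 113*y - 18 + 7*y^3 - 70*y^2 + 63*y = 7*y^3 + 5*y^2 - 2*y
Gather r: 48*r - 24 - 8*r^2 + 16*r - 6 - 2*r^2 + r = -10*r^2 + 65*r - 30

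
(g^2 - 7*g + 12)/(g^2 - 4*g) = (g - 3)/g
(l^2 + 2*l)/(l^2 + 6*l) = (l + 2)/(l + 6)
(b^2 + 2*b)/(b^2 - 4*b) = (b + 2)/(b - 4)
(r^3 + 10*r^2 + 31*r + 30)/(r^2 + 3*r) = r + 7 + 10/r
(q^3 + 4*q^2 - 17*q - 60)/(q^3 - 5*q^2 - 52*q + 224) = (q^2 + 8*q + 15)/(q^2 - q - 56)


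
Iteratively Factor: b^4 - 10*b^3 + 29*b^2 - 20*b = (b - 4)*(b^3 - 6*b^2 + 5*b) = (b - 5)*(b - 4)*(b^2 - b) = (b - 5)*(b - 4)*(b - 1)*(b)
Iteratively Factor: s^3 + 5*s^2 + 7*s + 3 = (s + 1)*(s^2 + 4*s + 3) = (s + 1)*(s + 3)*(s + 1)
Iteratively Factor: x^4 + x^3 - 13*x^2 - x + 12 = (x - 3)*(x^3 + 4*x^2 - x - 4) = (x - 3)*(x - 1)*(x^2 + 5*x + 4) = (x - 3)*(x - 1)*(x + 4)*(x + 1)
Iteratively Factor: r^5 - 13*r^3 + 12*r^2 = (r - 1)*(r^4 + r^3 - 12*r^2) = (r - 3)*(r - 1)*(r^3 + 4*r^2) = (r - 3)*(r - 1)*(r + 4)*(r^2) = r*(r - 3)*(r - 1)*(r + 4)*(r)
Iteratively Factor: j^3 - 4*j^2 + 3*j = (j - 3)*(j^2 - j) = (j - 3)*(j - 1)*(j)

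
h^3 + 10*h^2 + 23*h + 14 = (h + 1)*(h + 2)*(h + 7)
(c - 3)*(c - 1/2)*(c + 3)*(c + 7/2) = c^4 + 3*c^3 - 43*c^2/4 - 27*c + 63/4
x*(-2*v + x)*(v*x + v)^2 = -2*v^3*x^3 - 4*v^3*x^2 - 2*v^3*x + v^2*x^4 + 2*v^2*x^3 + v^2*x^2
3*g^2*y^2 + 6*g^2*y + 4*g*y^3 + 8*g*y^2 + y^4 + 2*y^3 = y*(g + y)*(3*g + y)*(y + 2)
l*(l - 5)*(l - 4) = l^3 - 9*l^2 + 20*l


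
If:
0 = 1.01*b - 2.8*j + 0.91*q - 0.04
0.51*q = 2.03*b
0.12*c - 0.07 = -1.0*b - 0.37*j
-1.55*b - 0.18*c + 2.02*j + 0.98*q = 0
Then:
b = 0.02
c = 0.39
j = 0.01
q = 0.07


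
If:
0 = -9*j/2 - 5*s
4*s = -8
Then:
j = 20/9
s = -2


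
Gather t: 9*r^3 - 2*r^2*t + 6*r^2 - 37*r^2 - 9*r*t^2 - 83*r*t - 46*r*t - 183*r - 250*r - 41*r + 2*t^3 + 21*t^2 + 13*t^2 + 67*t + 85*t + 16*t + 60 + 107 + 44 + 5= 9*r^3 - 31*r^2 - 474*r + 2*t^3 + t^2*(34 - 9*r) + t*(-2*r^2 - 129*r + 168) + 216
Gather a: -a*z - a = a*(-z - 1)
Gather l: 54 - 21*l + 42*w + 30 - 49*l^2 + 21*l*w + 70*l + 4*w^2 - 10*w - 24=-49*l^2 + l*(21*w + 49) + 4*w^2 + 32*w + 60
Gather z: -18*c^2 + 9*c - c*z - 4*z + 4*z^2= -18*c^2 + 9*c + 4*z^2 + z*(-c - 4)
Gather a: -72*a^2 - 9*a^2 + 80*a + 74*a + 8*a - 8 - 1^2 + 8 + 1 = -81*a^2 + 162*a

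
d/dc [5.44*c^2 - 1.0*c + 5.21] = 10.88*c - 1.0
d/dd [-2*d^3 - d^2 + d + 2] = -6*d^2 - 2*d + 1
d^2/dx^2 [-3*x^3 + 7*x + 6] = -18*x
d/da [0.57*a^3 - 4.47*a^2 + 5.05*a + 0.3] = 1.71*a^2 - 8.94*a + 5.05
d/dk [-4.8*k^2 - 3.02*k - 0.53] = -9.6*k - 3.02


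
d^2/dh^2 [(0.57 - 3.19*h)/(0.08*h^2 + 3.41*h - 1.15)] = (-(0.16*h + 3.41)*(0.32*h + 6.82)*(3.19*h - 0.57) + (1.5312*h + 21.6646)*(0.08*h^2 + 3.41*h - 1.15))/(0.08*h^2 + 3.41*h - 1.15)^3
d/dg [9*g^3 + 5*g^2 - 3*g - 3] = 27*g^2 + 10*g - 3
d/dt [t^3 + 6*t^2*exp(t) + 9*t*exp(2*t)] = 6*t^2*exp(t) + 3*t^2 + 18*t*exp(2*t) + 12*t*exp(t) + 9*exp(2*t)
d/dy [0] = 0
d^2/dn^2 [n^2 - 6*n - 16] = 2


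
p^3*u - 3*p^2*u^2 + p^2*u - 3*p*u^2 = p*(p - 3*u)*(p*u + u)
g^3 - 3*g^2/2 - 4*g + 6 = (g - 2)*(g - 3/2)*(g + 2)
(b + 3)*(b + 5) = b^2 + 8*b + 15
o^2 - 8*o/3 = o*(o - 8/3)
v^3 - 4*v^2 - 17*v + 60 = (v - 5)*(v - 3)*(v + 4)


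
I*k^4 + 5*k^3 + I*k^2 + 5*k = k*(k - 5*I)*(k + I)*(I*k + 1)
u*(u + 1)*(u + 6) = u^3 + 7*u^2 + 6*u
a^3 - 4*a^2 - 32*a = a*(a - 8)*(a + 4)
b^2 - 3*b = b*(b - 3)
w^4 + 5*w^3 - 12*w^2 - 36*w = w*(w - 3)*(w + 2)*(w + 6)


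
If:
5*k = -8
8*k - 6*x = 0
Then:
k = -8/5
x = -32/15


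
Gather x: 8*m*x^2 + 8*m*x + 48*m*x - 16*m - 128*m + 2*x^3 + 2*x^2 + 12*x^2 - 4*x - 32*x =-144*m + 2*x^3 + x^2*(8*m + 14) + x*(56*m - 36)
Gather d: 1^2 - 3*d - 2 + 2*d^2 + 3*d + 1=2*d^2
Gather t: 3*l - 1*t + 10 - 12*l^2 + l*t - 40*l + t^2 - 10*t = -12*l^2 - 37*l + t^2 + t*(l - 11) + 10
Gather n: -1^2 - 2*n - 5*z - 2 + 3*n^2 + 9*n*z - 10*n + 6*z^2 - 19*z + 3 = 3*n^2 + n*(9*z - 12) + 6*z^2 - 24*z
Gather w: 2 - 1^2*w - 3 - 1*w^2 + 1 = -w^2 - w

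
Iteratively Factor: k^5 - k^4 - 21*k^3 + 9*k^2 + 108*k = (k - 3)*(k^4 + 2*k^3 - 15*k^2 - 36*k) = k*(k - 3)*(k^3 + 2*k^2 - 15*k - 36) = k*(k - 3)*(k + 3)*(k^2 - k - 12) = k*(k - 4)*(k - 3)*(k + 3)*(k + 3)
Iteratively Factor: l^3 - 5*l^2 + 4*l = (l - 4)*(l^2 - l) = l*(l - 4)*(l - 1)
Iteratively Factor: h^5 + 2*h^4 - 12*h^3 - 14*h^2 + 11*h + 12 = (h + 1)*(h^4 + h^3 - 13*h^2 - h + 12) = (h - 1)*(h + 1)*(h^3 + 2*h^2 - 11*h - 12) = (h - 1)*(h + 1)*(h + 4)*(h^2 - 2*h - 3) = (h - 3)*(h - 1)*(h + 1)*(h + 4)*(h + 1)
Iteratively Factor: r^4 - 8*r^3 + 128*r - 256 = (r - 4)*(r^3 - 4*r^2 - 16*r + 64) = (r - 4)*(r + 4)*(r^2 - 8*r + 16) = (r - 4)^2*(r + 4)*(r - 4)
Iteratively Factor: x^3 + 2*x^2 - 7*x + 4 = (x - 1)*(x^2 + 3*x - 4) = (x - 1)*(x + 4)*(x - 1)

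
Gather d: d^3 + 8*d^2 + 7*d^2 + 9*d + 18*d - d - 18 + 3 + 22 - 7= d^3 + 15*d^2 + 26*d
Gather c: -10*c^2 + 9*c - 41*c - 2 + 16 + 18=-10*c^2 - 32*c + 32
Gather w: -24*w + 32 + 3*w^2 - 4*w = 3*w^2 - 28*w + 32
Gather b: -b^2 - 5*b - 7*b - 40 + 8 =-b^2 - 12*b - 32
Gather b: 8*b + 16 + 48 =8*b + 64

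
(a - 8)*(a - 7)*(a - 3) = a^3 - 18*a^2 + 101*a - 168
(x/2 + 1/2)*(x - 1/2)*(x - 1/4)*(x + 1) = x^4/2 + 5*x^3/8 - 3*x^2/16 - x/4 + 1/16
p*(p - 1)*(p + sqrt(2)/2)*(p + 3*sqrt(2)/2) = p^4 - p^3 + 2*sqrt(2)*p^3 - 2*sqrt(2)*p^2 + 3*p^2/2 - 3*p/2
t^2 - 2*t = t*(t - 2)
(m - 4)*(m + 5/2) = m^2 - 3*m/2 - 10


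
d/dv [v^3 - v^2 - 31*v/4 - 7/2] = 3*v^2 - 2*v - 31/4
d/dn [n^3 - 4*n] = 3*n^2 - 4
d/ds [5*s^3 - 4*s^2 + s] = 15*s^2 - 8*s + 1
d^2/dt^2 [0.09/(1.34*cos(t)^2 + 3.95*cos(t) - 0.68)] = (-0.646416*(1 - cos(t)^2)^2 - 1.42911*cos(t)^3 - 2.055465*cos(t)^2 + 2.61648*cos(t) + 3.618882)/(1.34*cos(t)^2 + 3.95*cos(t) - 0.68)^3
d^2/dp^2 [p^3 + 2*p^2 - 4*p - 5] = 6*p + 4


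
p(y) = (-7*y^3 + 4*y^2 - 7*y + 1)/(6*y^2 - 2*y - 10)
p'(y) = (2 - 12*y)*(-7*y^3 + 4*y^2 - 7*y + 1)/(6*y^2 - 2*y - 10)^2 + (-21*y^2 + 8*y - 7)/(6*y^2 - 2*y - 10)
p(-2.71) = 4.78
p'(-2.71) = -0.45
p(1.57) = -16.50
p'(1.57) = 140.48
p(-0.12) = -0.20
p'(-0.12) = 0.92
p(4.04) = -5.30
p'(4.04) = -0.89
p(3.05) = -4.58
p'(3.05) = -0.49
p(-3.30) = 5.15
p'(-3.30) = -0.77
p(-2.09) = 4.76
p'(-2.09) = 0.66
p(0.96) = 1.29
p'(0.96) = 4.84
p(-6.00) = 7.79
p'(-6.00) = -1.07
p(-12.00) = 14.53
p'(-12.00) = -1.15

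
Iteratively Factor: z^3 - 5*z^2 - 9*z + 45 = (z - 3)*(z^2 - 2*z - 15) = (z - 5)*(z - 3)*(z + 3)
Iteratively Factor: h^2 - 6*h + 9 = (h - 3)*(h - 3)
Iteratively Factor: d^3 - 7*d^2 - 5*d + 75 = (d + 3)*(d^2 - 10*d + 25) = (d - 5)*(d + 3)*(d - 5)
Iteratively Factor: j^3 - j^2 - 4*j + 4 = (j + 2)*(j^2 - 3*j + 2) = (j - 2)*(j + 2)*(j - 1)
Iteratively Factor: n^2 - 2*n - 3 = (n + 1)*(n - 3)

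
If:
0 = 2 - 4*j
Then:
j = 1/2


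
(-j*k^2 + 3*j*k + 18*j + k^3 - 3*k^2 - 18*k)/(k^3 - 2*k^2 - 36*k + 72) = (-j*k - 3*j + k^2 + 3*k)/(k^2 + 4*k - 12)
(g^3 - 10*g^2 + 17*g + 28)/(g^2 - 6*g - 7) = g - 4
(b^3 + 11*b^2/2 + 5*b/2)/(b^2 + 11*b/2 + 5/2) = b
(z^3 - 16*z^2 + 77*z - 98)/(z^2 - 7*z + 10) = (z^2 - 14*z + 49)/(z - 5)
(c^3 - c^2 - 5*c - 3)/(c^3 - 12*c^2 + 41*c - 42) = (c^2 + 2*c + 1)/(c^2 - 9*c + 14)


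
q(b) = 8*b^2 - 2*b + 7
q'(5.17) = 80.72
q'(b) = 16*b - 2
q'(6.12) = 95.92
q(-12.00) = 1183.00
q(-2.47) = 60.75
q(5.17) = 210.49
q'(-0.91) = -16.56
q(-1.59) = 30.40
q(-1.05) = 17.92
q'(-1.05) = -18.80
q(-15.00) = 1837.00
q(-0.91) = 15.44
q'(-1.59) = -27.44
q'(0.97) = 13.52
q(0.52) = 8.12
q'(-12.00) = -194.00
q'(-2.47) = -41.52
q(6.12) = 294.40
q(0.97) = 12.59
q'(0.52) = 6.32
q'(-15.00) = -242.00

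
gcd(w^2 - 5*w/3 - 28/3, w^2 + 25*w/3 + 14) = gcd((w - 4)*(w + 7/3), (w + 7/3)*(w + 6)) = w + 7/3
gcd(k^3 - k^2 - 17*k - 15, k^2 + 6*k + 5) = k + 1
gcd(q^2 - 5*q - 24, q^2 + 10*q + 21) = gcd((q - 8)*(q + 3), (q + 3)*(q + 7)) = q + 3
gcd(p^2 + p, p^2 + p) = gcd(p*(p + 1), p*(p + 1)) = p^2 + p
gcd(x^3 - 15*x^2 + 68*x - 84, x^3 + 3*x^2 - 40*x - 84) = x - 6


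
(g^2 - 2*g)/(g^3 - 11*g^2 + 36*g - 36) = g/(g^2 - 9*g + 18)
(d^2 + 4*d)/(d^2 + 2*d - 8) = d/(d - 2)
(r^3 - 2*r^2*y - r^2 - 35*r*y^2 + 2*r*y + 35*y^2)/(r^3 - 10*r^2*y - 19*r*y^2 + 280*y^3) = (1 - r)/(-r + 8*y)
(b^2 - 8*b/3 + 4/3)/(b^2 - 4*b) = (3*b^2 - 8*b + 4)/(3*b*(b - 4))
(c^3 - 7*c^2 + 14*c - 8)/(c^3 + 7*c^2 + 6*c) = (c^3 - 7*c^2 + 14*c - 8)/(c*(c^2 + 7*c + 6))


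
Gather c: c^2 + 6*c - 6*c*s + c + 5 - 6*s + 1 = c^2 + c*(7 - 6*s) - 6*s + 6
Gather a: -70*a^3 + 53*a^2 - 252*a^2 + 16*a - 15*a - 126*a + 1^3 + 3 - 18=-70*a^3 - 199*a^2 - 125*a - 14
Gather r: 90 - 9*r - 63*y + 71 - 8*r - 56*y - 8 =-17*r - 119*y + 153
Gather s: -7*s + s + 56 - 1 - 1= 54 - 6*s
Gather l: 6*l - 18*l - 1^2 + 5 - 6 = -12*l - 2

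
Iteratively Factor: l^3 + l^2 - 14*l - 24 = (l + 2)*(l^2 - l - 12) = (l + 2)*(l + 3)*(l - 4)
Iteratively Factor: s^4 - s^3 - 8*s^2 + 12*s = (s)*(s^3 - s^2 - 8*s + 12) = s*(s + 3)*(s^2 - 4*s + 4) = s*(s - 2)*(s + 3)*(s - 2)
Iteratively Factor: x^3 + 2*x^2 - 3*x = (x - 1)*(x^2 + 3*x) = x*(x - 1)*(x + 3)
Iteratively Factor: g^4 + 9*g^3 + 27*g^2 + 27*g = (g + 3)*(g^3 + 6*g^2 + 9*g) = (g + 3)^2*(g^2 + 3*g) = g*(g + 3)^2*(g + 3)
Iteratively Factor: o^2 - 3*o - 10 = (o + 2)*(o - 5)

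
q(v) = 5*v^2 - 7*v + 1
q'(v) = 10*v - 7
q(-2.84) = 61.21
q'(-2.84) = -35.40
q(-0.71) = 8.49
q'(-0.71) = -14.10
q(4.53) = 71.89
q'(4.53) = 38.30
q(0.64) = -1.43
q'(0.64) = -0.60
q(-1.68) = 26.87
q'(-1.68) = -23.80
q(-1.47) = 22.09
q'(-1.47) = -21.70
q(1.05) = -0.84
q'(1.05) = 3.50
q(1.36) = 0.73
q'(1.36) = 6.60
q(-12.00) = 805.00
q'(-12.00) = -127.00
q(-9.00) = 469.00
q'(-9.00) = -97.00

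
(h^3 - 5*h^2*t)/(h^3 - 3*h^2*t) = (h - 5*t)/(h - 3*t)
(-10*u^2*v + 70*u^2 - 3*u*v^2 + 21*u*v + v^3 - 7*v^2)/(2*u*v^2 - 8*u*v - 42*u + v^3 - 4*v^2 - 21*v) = (-5*u + v)/(v + 3)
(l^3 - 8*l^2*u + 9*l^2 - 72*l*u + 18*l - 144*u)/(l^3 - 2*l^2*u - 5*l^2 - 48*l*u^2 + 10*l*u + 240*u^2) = (l^2 + 9*l + 18)/(l^2 + 6*l*u - 5*l - 30*u)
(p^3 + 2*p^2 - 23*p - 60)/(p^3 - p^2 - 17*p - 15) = (p + 4)/(p + 1)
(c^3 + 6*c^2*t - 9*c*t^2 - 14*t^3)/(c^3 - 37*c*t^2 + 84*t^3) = (c^2 - c*t - 2*t^2)/(c^2 - 7*c*t + 12*t^2)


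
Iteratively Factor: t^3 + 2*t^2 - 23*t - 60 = (t + 3)*(t^2 - t - 20) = (t - 5)*(t + 3)*(t + 4)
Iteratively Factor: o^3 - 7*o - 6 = (o + 2)*(o^2 - 2*o - 3) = (o + 1)*(o + 2)*(o - 3)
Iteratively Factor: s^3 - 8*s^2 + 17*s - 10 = (s - 2)*(s^2 - 6*s + 5) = (s - 2)*(s - 1)*(s - 5)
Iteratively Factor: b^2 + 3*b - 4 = (b - 1)*(b + 4)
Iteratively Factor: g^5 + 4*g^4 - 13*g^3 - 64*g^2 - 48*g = (g - 4)*(g^4 + 8*g^3 + 19*g^2 + 12*g) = (g - 4)*(g + 1)*(g^3 + 7*g^2 + 12*g) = g*(g - 4)*(g + 1)*(g^2 + 7*g + 12) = g*(g - 4)*(g + 1)*(g + 3)*(g + 4)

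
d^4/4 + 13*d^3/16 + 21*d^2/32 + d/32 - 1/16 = (d/4 + 1/4)*(d - 1/4)*(d + 1/2)*(d + 2)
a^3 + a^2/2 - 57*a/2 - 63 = (a - 6)*(a + 3)*(a + 7/2)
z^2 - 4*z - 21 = (z - 7)*(z + 3)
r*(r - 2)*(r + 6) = r^3 + 4*r^2 - 12*r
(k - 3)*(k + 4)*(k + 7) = k^3 + 8*k^2 - 5*k - 84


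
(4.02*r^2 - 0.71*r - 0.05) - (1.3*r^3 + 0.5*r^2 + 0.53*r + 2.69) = -1.3*r^3 + 3.52*r^2 - 1.24*r - 2.74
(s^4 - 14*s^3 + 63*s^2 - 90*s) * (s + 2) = s^5 - 12*s^4 + 35*s^3 + 36*s^2 - 180*s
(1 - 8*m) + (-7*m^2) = -7*m^2 - 8*m + 1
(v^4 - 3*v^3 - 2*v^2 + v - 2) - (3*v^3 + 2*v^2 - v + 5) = v^4 - 6*v^3 - 4*v^2 + 2*v - 7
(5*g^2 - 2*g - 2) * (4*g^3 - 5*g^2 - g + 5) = 20*g^5 - 33*g^4 - 3*g^3 + 37*g^2 - 8*g - 10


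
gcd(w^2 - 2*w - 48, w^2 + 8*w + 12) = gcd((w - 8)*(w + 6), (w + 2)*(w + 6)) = w + 6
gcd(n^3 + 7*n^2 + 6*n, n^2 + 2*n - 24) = n + 6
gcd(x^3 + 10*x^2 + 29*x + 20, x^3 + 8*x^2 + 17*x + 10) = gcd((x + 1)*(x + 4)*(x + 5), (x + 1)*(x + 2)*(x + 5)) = x^2 + 6*x + 5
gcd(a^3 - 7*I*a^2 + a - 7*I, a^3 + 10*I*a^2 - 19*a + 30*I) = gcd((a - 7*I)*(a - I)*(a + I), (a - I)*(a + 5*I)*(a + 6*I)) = a - I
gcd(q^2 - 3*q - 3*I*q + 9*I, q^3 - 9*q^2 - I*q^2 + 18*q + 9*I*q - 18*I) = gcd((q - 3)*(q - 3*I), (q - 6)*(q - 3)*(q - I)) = q - 3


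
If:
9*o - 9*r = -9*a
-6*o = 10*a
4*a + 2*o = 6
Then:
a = 9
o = -15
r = -6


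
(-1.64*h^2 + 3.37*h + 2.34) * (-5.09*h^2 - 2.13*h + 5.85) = 8.3476*h^4 - 13.6601*h^3 - 28.6827*h^2 + 14.7303*h + 13.689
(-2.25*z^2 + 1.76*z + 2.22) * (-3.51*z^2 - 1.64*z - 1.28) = 7.8975*z^4 - 2.4876*z^3 - 7.7986*z^2 - 5.8936*z - 2.8416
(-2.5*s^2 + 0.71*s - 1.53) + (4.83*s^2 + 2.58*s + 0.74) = 2.33*s^2 + 3.29*s - 0.79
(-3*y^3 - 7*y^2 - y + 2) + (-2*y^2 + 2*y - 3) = -3*y^3 - 9*y^2 + y - 1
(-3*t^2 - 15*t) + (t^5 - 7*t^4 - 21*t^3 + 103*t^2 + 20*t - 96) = t^5 - 7*t^4 - 21*t^3 + 100*t^2 + 5*t - 96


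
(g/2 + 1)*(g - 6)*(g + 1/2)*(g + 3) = g^4/2 - g^3/4 - 49*g^2/4 - 24*g - 9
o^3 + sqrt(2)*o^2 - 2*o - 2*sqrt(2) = (o - sqrt(2))*(o + sqrt(2))^2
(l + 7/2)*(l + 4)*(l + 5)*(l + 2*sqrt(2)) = l^4 + 2*sqrt(2)*l^3 + 25*l^3/2 + 25*sqrt(2)*l^2 + 103*l^2/2 + 70*l + 103*sqrt(2)*l + 140*sqrt(2)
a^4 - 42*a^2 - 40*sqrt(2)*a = a*(a - 5*sqrt(2))*(a + sqrt(2))*(a + 4*sqrt(2))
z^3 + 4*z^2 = z^2*(z + 4)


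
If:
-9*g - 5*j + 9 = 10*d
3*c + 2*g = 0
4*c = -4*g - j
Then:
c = j/2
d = 7*j/40 + 9/10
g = -3*j/4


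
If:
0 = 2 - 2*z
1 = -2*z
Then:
No Solution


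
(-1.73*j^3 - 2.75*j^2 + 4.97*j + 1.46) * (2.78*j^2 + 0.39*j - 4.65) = -4.8094*j^5 - 8.3197*j^4 + 20.7886*j^3 + 18.7846*j^2 - 22.5411*j - 6.789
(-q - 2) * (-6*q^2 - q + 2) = 6*q^3 + 13*q^2 - 4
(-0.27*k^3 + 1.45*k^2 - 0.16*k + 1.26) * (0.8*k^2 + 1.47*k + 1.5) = -0.216*k^5 + 0.7631*k^4 + 1.5985*k^3 + 2.9478*k^2 + 1.6122*k + 1.89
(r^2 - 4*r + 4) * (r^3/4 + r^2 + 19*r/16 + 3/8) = r^5/4 - 29*r^3/16 - 3*r^2/8 + 13*r/4 + 3/2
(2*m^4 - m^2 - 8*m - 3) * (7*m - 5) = 14*m^5 - 10*m^4 - 7*m^3 - 51*m^2 + 19*m + 15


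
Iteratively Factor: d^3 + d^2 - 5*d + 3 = (d - 1)*(d^2 + 2*d - 3) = (d - 1)*(d + 3)*(d - 1)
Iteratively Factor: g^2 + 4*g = (g + 4)*(g)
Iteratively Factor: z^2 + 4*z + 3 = (z + 1)*(z + 3)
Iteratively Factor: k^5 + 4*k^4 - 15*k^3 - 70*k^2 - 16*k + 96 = (k + 4)*(k^4 - 15*k^2 - 10*k + 24) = (k + 2)*(k + 4)*(k^3 - 2*k^2 - 11*k + 12) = (k - 4)*(k + 2)*(k + 4)*(k^2 + 2*k - 3) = (k - 4)*(k + 2)*(k + 3)*(k + 4)*(k - 1)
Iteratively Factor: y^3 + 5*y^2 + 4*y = (y + 1)*(y^2 + 4*y) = (y + 1)*(y + 4)*(y)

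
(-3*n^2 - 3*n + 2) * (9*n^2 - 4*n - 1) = -27*n^4 - 15*n^3 + 33*n^2 - 5*n - 2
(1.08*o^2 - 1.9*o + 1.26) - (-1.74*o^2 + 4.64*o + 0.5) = 2.82*o^2 - 6.54*o + 0.76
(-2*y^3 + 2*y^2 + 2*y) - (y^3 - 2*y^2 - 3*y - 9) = -3*y^3 + 4*y^2 + 5*y + 9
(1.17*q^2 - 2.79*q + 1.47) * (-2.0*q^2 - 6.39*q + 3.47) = -2.34*q^4 - 1.8963*q^3 + 18.948*q^2 - 19.0746*q + 5.1009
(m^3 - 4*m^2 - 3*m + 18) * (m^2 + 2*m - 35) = m^5 - 2*m^4 - 46*m^3 + 152*m^2 + 141*m - 630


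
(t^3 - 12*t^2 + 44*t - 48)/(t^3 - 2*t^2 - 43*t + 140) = (t^2 - 8*t + 12)/(t^2 + 2*t - 35)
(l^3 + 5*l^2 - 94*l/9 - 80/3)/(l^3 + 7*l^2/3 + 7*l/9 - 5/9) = (3*l^2 + 10*l - 48)/(3*l^2 + 2*l - 1)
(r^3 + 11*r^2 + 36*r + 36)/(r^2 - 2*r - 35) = (r^3 + 11*r^2 + 36*r + 36)/(r^2 - 2*r - 35)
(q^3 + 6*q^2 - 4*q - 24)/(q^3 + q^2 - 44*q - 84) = (q - 2)/(q - 7)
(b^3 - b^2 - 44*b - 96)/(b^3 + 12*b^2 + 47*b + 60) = (b - 8)/(b + 5)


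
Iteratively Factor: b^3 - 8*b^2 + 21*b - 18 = (b - 3)*(b^2 - 5*b + 6) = (b - 3)*(b - 2)*(b - 3)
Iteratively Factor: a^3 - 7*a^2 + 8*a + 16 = (a - 4)*(a^2 - 3*a - 4) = (a - 4)^2*(a + 1)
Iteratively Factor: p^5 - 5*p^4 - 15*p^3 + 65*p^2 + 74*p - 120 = (p - 1)*(p^4 - 4*p^3 - 19*p^2 + 46*p + 120) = (p - 1)*(p + 3)*(p^3 - 7*p^2 + 2*p + 40) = (p - 5)*(p - 1)*(p + 3)*(p^2 - 2*p - 8) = (p - 5)*(p - 4)*(p - 1)*(p + 3)*(p + 2)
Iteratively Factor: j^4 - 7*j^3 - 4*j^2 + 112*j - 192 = (j - 3)*(j^3 - 4*j^2 - 16*j + 64) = (j - 4)*(j - 3)*(j^2 - 16) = (j - 4)*(j - 3)*(j + 4)*(j - 4)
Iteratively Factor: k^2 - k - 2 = (k - 2)*(k + 1)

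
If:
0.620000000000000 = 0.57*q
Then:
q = 1.09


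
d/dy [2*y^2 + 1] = 4*y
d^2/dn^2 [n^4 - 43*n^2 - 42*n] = 12*n^2 - 86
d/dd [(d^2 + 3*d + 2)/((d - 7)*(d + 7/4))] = 12*(-11*d^2 - 38*d - 35)/(16*d^4 - 168*d^3 + 49*d^2 + 2058*d + 2401)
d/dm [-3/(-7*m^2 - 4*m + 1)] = 6*(-7*m - 2)/(7*m^2 + 4*m - 1)^2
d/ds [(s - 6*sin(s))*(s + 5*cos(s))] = -(s - 6*sin(s))*(5*sin(s) - 1) - (s + 5*cos(s))*(6*cos(s) - 1)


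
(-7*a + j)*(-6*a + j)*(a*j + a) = 42*a^3*j + 42*a^3 - 13*a^2*j^2 - 13*a^2*j + a*j^3 + a*j^2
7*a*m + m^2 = m*(7*a + m)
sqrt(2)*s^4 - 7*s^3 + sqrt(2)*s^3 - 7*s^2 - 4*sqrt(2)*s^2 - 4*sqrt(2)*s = s*(s + 1)*(s - 4*sqrt(2))*(sqrt(2)*s + 1)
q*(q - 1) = q^2 - q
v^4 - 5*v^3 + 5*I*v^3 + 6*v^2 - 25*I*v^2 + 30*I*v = v*(v - 3)*(v - 2)*(v + 5*I)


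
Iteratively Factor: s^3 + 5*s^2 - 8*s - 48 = (s + 4)*(s^2 + s - 12) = (s - 3)*(s + 4)*(s + 4)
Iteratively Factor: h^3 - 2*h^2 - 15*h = (h + 3)*(h^2 - 5*h) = h*(h + 3)*(h - 5)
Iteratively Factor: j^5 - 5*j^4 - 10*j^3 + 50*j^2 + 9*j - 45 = (j - 3)*(j^4 - 2*j^3 - 16*j^2 + 2*j + 15) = (j - 3)*(j + 3)*(j^3 - 5*j^2 - j + 5) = (j - 3)*(j - 1)*(j + 3)*(j^2 - 4*j - 5) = (j - 5)*(j - 3)*(j - 1)*(j + 3)*(j + 1)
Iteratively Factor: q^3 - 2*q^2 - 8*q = (q - 4)*(q^2 + 2*q) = (q - 4)*(q + 2)*(q)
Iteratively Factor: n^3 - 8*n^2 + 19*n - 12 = (n - 3)*(n^2 - 5*n + 4) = (n - 4)*(n - 3)*(n - 1)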